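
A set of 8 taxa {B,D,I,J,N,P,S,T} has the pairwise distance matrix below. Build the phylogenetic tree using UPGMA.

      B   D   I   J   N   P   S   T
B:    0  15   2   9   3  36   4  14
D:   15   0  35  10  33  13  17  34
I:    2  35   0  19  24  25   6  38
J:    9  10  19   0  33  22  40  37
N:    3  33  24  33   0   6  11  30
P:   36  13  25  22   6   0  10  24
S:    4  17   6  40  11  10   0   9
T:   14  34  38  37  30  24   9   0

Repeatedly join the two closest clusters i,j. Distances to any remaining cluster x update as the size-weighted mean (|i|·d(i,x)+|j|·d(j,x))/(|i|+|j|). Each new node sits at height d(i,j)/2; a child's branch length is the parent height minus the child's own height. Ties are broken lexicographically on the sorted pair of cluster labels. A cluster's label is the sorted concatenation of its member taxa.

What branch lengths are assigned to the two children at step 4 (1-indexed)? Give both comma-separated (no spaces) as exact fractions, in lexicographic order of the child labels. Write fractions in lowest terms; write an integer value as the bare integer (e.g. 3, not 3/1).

1. join B+I (d=2) ⇒ BI; edges |B|=1, |I|=1
  updated: d(BI,D)=25, d(BI,J)=14, d(BI,N)=27/2, d(BI,P)=61/2, d(BI,S)=5, d(BI,T)=26
2. join BI+S (d=5) ⇒ BIS; edges |BI|=3/2, |S|=5/2
  updated: d(BIS,D)=67/3, d(BIS,J)=68/3, d(BIS,N)=38/3, d(BIS,P)=71/3, d(BIS,T)=61/3
3. join N+P (d=6) ⇒ NP; edges |N|=3, |P|=3
  updated: d(BIS,NP)=109/6, d(D,NP)=23, d(J,NP)=55/2, d(NP,T)=27
4. join D+J (d=10) ⇒ DJ; edges |D|=5, |J|=5
  updated: d(BIS,DJ)=45/2, d(DJ,NP)=101/4, d(DJ,T)=71/2
5. join BIS+NP (d=109/6) ⇒ BINPS; edges |BIS|=79/12, |NP|=73/12
  updated: d(BINPS,DJ)=118/5, d(BINPS,T)=23
6. join BINPS+T (d=23) ⇒ BINPST; edges |BINPS|=29/12, |T|=23/2
  updated: d(BINPST,DJ)=307/12
7. join BINPST+DJ (d=307/12) ⇒ BDIJNPST; edges |BINPST|=31/24, |DJ|=187/24
final tree: (((((B:1,I:1):3/2,S:5/2):79/12,(N:3,P:3):73/12):29/12,T:23/2):31/24,(D:5,J:5):187/24)
total length: 173/3

5,5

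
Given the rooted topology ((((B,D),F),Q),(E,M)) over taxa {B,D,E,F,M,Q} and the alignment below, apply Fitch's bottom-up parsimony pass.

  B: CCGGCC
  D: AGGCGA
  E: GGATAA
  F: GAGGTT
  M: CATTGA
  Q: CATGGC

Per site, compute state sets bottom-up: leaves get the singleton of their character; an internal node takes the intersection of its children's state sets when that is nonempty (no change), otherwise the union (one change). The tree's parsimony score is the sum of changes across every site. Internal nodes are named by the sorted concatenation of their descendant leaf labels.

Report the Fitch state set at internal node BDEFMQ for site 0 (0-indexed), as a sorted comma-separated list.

C

site 0, node BD: B={C} ∪ D={A} → {A,C} (+1)
site 0, node BDF: BD={A,C} ∪ F={G} → {A,C,G} (+1)
site 0, node BDFQ: BDF={A,C,G} ∩ Q={C} → {C} (+0)
site 0, node EM: E={G} ∪ M={C} → {C,G} (+1)
site 0, node BDEFMQ: BDFQ={C} ∩ EM={C,G} → {C} (+0)
site 1, node BD: B={C} ∪ D={G} → {C,G} (+1)
site 1, node BDF: BD={C,G} ∪ F={A} → {A,C,G} (+1)
site 1, node BDFQ: BDF={A,C,G} ∩ Q={A} → {A} (+0)
site 1, node EM: E={G} ∪ M={A} → {A,G} (+1)
site 1, node BDEFMQ: BDFQ={A} ∩ EM={A,G} → {A} (+0)
site 2, node BD: B={G} ∩ D={G} → {G} (+0)
site 2, node BDF: BD={G} ∩ F={G} → {G} (+0)
site 2, node BDFQ: BDF={G} ∪ Q={T} → {G,T} (+1)
site 2, node EM: E={A} ∪ M={T} → {A,T} (+1)
site 2, node BDEFMQ: BDFQ={G,T} ∩ EM={A,T} → {T} (+0)
site 3, node BD: B={G} ∪ D={C} → {C,G} (+1)
site 3, node BDF: BD={C,G} ∩ F={G} → {G} (+0)
site 3, node BDFQ: BDF={G} ∩ Q={G} → {G} (+0)
site 3, node EM: E={T} ∩ M={T} → {T} (+0)
site 3, node BDEFMQ: BDFQ={G} ∪ EM={T} → {G,T} (+1)
site 4, node BD: B={C} ∪ D={G} → {C,G} (+1)
site 4, node BDF: BD={C,G} ∪ F={T} → {C,G,T} (+1)
site 4, node BDFQ: BDF={C,G,T} ∩ Q={G} → {G} (+0)
site 4, node EM: E={A} ∪ M={G} → {A,G} (+1)
site 4, node BDEFMQ: BDFQ={G} ∩ EM={A,G} → {G} (+0)
site 5, node BD: B={C} ∪ D={A} → {A,C} (+1)
site 5, node BDF: BD={A,C} ∪ F={T} → {A,C,T} (+1)
site 5, node BDFQ: BDF={A,C,T} ∩ Q={C} → {C} (+0)
site 5, node EM: E={A} ∩ M={A} → {A} (+0)
site 5, node BDEFMQ: BDFQ={C} ∪ EM={A} → {A,C} (+1)
per-site changes: [3, 3, 2, 2, 3, 3]; total = 16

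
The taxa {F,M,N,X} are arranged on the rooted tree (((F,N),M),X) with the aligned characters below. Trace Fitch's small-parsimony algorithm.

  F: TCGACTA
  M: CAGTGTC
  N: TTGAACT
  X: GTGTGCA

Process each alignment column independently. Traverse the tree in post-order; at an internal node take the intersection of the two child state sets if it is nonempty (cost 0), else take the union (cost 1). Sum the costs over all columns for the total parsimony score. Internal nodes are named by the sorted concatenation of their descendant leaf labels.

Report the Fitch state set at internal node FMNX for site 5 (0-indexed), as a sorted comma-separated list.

FN@0: {T} ∩ {T} = {T} (intersection, +0)
FMN@0: {T} ∪ {C} = {C,T} (union, +1)
FMNX@0: {C,T} ∪ {G} = {C,G,T} (union, +1)
FN@1: {C} ∪ {T} = {C,T} (union, +1)
FMN@1: {C,T} ∪ {A} = {A,C,T} (union, +1)
FMNX@1: {A,C,T} ∩ {T} = {T} (intersection, +0)
FN@2: {G} ∩ {G} = {G} (intersection, +0)
FMN@2: {G} ∩ {G} = {G} (intersection, +0)
FMNX@2: {G} ∩ {G} = {G} (intersection, +0)
FN@3: {A} ∩ {A} = {A} (intersection, +0)
FMN@3: {A} ∪ {T} = {A,T} (union, +1)
FMNX@3: {A,T} ∩ {T} = {T} (intersection, +0)
FN@4: {C} ∪ {A} = {A,C} (union, +1)
FMN@4: {A,C} ∪ {G} = {A,C,G} (union, +1)
FMNX@4: {A,C,G} ∩ {G} = {G} (intersection, +0)
FN@5: {T} ∪ {C} = {C,T} (union, +1)
FMN@5: {C,T} ∩ {T} = {T} (intersection, +0)
FMNX@5: {T} ∪ {C} = {C,T} (union, +1)
FN@6: {A} ∪ {T} = {A,T} (union, +1)
FMN@6: {A,T} ∪ {C} = {A,C,T} (union, +1)
FMNX@6: {A,C,T} ∩ {A} = {A} (intersection, +0)
per-site changes: [2, 2, 0, 1, 2, 2, 2]; total = 11

C,T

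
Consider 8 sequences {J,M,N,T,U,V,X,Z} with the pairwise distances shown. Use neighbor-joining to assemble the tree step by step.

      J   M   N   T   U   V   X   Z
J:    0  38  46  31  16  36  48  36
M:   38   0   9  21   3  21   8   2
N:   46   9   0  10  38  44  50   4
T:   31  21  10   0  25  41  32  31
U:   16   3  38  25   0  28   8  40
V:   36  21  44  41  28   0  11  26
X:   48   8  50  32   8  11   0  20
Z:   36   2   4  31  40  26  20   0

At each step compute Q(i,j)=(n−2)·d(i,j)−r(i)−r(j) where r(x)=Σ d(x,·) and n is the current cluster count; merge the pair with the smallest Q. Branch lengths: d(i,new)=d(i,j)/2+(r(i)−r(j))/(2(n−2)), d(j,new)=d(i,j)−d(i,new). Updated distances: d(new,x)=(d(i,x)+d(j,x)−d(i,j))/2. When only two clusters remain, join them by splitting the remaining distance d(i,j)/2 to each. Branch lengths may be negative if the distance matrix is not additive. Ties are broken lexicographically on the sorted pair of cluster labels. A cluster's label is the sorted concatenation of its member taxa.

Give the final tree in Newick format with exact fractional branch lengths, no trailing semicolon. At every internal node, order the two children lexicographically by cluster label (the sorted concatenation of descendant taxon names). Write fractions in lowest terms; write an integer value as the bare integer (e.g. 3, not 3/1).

((((J:131/8,U:-3/8):25/4,(V:17/2,X:5/2):41/4):9/2,(M:-23/6,(N:11/2,Z:-3/2):22/3):21/4):51/8,T:51/8)

step 1: merge (N,Z) at d=4, Q=-336; branch lengths N→11/2, Z→-3/2; new cluster NZ
  updated: d(J,NZ)=39, d(M,NZ)=7/2, d(NZ,T)=37/2, d(NZ,U)=37, d(NZ,V)=33, d(NZ,X)=33
step 2: merge (V,X) at d=11, Q=-255; branch lengths V→17/2, X→5/2; new cluster VX
  updated: d(J,VX)=73/2, d(M,VX)=9, d(NZ,VX)=55/2, d(T,VX)=31, d(U,VX)=25/2
step 3: merge (J,U) at d=16, Q=-190; branch lengths J→131/8, U→-3/8; new cluster JU
  updated: d(JU,M)=25/2, d(JU,NZ)=30, d(JU,T)=20, d(JU,VX)=33/2
step 4: merge (M,NZ) at d=7/2, Q=-115; branch lengths M→-23/6, NZ→22/3; new cluster MNZ
  updated: d(JU,MNZ)=39/2, d(MNZ,T)=18, d(MNZ,VX)=33/2
step 5: merge (JU,VX) at d=33/2, Q=-87; branch lengths JU→25/4, VX→41/4; new cluster JUVX
  updated: d(JUVX,MNZ)=39/4, d(JUVX,T)=69/4
step 6: merge (JUVX,MNZ) at d=39/4, Q=-45; branch lengths JUVX→9/2, MNZ→21/4; new cluster JMNUVXZ
  updated: d(JMNUVXZ,T)=51/4
step 7: merge (JMNUVXZ,T) at d=51/4; branch lengths JMNUVXZ→51/8, T→51/8; new cluster JMNTUVXZ
final tree: ((((J:131/8,U:-3/8):25/4,(V:17/2,X:5/2):41/4):9/2,(M:-23/6,(N:11/2,Z:-3/2):22/3):21/4):51/8,T:51/8)
total length: 147/2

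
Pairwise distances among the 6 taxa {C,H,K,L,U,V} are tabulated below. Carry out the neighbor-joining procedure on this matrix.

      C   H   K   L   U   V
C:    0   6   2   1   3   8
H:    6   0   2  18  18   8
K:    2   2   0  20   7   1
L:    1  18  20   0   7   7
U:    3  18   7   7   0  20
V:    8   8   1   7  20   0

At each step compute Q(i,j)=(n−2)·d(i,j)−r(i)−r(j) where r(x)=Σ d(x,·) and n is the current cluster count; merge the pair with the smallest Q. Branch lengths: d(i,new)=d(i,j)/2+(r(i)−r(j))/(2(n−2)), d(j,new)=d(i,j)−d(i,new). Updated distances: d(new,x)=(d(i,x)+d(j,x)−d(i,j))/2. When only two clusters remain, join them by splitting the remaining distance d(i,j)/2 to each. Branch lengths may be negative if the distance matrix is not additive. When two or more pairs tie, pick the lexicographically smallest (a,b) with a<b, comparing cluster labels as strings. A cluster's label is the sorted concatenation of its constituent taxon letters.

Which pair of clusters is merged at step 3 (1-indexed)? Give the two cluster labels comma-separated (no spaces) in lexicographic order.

step 1: merge (L,U) at d=7, Q=-80; branch lengths L→13/4, U→15/4; new cluster LU
  updated: d(C,LU)=-3/2, d(H,LU)=29/2, d(K,LU)=10, d(LU,V)=10
step 2: merge (C,LU) at d=-3/2, Q=-52; branch lengths C→-23/6, LU→7/3; new cluster CLU
  updated: d(CLU,H)=11, d(CLU,K)=27/4, d(CLU,V)=39/4
step 3: merge (CLU,V) at d=39/4, Q=-107/4; branch lengths CLU→113/16, V→43/16; new cluster CLUV
  updated: d(CLUV,H)=37/8, d(CLUV,K)=-1
step 4: merge (CLUV,H) at d=37/8, Q=-45/8; branch lengths CLUV→13/16, H→61/16; new cluster CHLUV
  updated: d(CHLUV,K)=-29/16
step 5: merge (CHLUV,K) at d=-29/16; branch lengths CHLUV→-29/32, K→-29/32; new cluster CHKLUV
final tree: ((((C:-23/6,(L:13/4,U:15/4):7/3):113/16,V:43/16):13/16,H:61/16):-29/32,K:-29/32)
total length: 289/16

CLU,V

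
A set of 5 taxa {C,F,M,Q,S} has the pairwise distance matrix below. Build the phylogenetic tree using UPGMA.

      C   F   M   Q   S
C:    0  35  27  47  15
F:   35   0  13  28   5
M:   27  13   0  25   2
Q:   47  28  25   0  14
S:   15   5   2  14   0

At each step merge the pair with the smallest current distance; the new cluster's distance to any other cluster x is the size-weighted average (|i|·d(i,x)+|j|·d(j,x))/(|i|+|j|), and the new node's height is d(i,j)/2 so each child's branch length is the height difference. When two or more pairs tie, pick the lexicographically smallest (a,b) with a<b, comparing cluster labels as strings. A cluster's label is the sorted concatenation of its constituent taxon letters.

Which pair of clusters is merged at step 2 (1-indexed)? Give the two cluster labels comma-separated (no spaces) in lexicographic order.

F,MS

step 1: merge (M,S) at d=2; branch lengths M→1, S→1; new cluster MS
  updated: d(C,MS)=21, d(F,MS)=9, d(MS,Q)=39/2
step 2: merge (F,MS) at d=9; branch lengths F→9/2, MS→7/2; new cluster FMS
  updated: d(C,FMS)=77/3, d(FMS,Q)=67/3
step 3: merge (FMS,Q) at d=67/3; branch lengths FMS→20/3, Q→67/6; new cluster FMQS
  updated: d(C,FMQS)=31
step 4: merge (C,FMQS) at d=31; branch lengths C→31/2, FMQS→13/3; new cluster CFMQS
final tree: (C:31/2,((F:9/2,(M:1,S:1):7/2):20/3,Q:67/6):13/3)
total length: 143/3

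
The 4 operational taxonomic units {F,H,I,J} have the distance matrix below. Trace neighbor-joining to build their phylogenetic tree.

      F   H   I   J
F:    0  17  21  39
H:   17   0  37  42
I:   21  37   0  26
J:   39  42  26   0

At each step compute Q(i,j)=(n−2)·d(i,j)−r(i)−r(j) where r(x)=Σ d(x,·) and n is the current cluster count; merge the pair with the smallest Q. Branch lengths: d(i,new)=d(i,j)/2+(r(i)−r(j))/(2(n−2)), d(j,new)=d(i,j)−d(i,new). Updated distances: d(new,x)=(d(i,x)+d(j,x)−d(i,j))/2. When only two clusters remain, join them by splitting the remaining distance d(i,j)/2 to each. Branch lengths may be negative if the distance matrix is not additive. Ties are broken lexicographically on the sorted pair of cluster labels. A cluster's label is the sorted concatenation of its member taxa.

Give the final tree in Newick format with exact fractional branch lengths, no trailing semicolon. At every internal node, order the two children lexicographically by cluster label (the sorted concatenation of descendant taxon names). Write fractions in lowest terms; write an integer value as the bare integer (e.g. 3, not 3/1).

1. join F+H (d=17, Q=-139) ⇒ FH; edges |F|=15/4, |H|=53/4
  updated: d(FH,I)=41/2, d(FH,J)=32
2. join FH+I (d=41/2, Q=-157/2) ⇒ FHI; edges |FH|=53/4, |I|=29/4
  updated: d(FHI,J)=75/4
3. join FHI+J (d=75/4) ⇒ FHIJ; edges |FHI|=75/8, |J|=75/8
final tree: (((F:15/4,H:53/4):53/4,I:29/4):75/8,J:75/8)
total length: 225/4

(((F:15/4,H:53/4):53/4,I:29/4):75/8,J:75/8)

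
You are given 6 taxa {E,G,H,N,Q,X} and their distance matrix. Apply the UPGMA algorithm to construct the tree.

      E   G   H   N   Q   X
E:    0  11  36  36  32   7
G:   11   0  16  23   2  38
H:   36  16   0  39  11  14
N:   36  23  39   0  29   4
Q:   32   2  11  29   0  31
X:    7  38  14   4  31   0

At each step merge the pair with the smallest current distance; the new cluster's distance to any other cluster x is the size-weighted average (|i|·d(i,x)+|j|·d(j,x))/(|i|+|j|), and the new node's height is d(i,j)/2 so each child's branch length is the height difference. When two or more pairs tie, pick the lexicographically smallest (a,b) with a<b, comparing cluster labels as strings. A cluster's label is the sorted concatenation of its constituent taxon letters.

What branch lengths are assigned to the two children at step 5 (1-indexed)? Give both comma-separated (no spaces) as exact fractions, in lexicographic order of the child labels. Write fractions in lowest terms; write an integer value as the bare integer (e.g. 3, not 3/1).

119/36,263/36

iteration 1: select G,Q (d=2); attach at lengths (1, 1); label the merged cluster GQ
  updated: d(E,GQ)=43/2, d(GQ,H)=27/2, d(GQ,N)=26, d(GQ,X)=69/2
iteration 2: select N,X (d=4); attach at lengths (2, 2); label the merged cluster NX
  updated: d(E,NX)=43/2, d(GQ,NX)=121/4, d(H,NX)=53/2
iteration 3: select GQ,H (d=27/2); attach at lengths (23/4, 27/4); label the merged cluster GHQ
  updated: d(E,GHQ)=79/3, d(GHQ,NX)=29
iteration 4: select E,NX (d=43/2); attach at lengths (43/4, 35/4); label the merged cluster ENX
  updated: d(ENX,GHQ)=253/9
iteration 5: select ENX,GHQ (d=253/9); attach at lengths (119/36, 263/36); label the merged cluster EGHNQX
final tree: ((E:43/4,(N:2,X:2):35/4):119/36,((G:1,Q:1):23/4,H:27/4):263/36)
total length: 875/18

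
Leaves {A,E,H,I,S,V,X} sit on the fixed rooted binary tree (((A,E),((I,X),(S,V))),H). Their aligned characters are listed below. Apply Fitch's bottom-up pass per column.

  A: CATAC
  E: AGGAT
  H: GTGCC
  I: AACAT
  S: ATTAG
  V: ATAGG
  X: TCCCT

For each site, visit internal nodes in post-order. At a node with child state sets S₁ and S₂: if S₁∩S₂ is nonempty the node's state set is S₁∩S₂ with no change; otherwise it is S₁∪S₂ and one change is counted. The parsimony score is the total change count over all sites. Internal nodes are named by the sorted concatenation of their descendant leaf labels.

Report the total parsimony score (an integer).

17

site 0, node AE: A={C} ∪ E={A} → {A,C} (+1)
site 0, node IX: I={A} ∪ X={T} → {A,T} (+1)
site 0, node SV: S={A} ∩ V={A} → {A} (+0)
site 0, node ISVX: IX={A,T} ∩ SV={A} → {A} (+0)
site 0, node AEISVX: AE={A,C} ∩ ISVX={A} → {A} (+0)
site 0, node AEHISVX: AEISVX={A} ∪ H={G} → {A,G} (+1)
site 1, node AE: A={A} ∪ E={G} → {A,G} (+1)
site 1, node IX: I={A} ∪ X={C} → {A,C} (+1)
site 1, node SV: S={T} ∩ V={T} → {T} (+0)
site 1, node ISVX: IX={A,C} ∪ SV={T} → {A,C,T} (+1)
site 1, node AEISVX: AE={A,G} ∩ ISVX={A,C,T} → {A} (+0)
site 1, node AEHISVX: AEISVX={A} ∪ H={T} → {A,T} (+1)
site 2, node AE: A={T} ∪ E={G} → {G,T} (+1)
site 2, node IX: I={C} ∩ X={C} → {C} (+0)
site 2, node SV: S={T} ∪ V={A} → {A,T} (+1)
site 2, node ISVX: IX={C} ∪ SV={A,T} → {A,C,T} (+1)
site 2, node AEISVX: AE={G,T} ∩ ISVX={A,C,T} → {T} (+0)
site 2, node AEHISVX: AEISVX={T} ∪ H={G} → {G,T} (+1)
site 3, node AE: A={A} ∩ E={A} → {A} (+0)
site 3, node IX: I={A} ∪ X={C} → {A,C} (+1)
site 3, node SV: S={A} ∪ V={G} → {A,G} (+1)
site 3, node ISVX: IX={A,C} ∩ SV={A,G} → {A} (+0)
site 3, node AEISVX: AE={A} ∩ ISVX={A} → {A} (+0)
site 3, node AEHISVX: AEISVX={A} ∪ H={C} → {A,C} (+1)
site 4, node AE: A={C} ∪ E={T} → {C,T} (+1)
site 4, node IX: I={T} ∩ X={T} → {T} (+0)
site 4, node SV: S={G} ∩ V={G} → {G} (+0)
site 4, node ISVX: IX={T} ∪ SV={G} → {G,T} (+1)
site 4, node AEISVX: AE={C,T} ∩ ISVX={G,T} → {T} (+0)
site 4, node AEHISVX: AEISVX={T} ∪ H={C} → {C,T} (+1)
per-site changes: [3, 4, 4, 3, 3]; total = 17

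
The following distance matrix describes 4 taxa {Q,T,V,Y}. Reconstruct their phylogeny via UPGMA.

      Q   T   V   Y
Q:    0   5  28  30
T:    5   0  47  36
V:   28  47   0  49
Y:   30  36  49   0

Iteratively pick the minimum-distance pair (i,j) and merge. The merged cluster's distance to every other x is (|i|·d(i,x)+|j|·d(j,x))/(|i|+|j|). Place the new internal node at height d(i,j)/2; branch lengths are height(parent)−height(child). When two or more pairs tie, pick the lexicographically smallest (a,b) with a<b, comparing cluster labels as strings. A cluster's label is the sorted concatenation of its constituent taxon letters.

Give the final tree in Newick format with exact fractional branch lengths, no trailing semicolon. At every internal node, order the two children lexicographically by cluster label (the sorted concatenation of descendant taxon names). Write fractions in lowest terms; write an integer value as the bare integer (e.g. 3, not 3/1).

iteration 1: select Q,T (d=5); attach at lengths (5/2, 5/2); label the merged cluster QT
  updated: d(QT,V)=75/2, d(QT,Y)=33
iteration 2: select QT,Y (d=33); attach at lengths (14, 33/2); label the merged cluster QTY
  updated: d(QTY,V)=124/3
iteration 3: select QTY,V (d=124/3); attach at lengths (25/6, 62/3); label the merged cluster QTVY
final tree: (((Q:5/2,T:5/2):14,Y:33/2):25/6,V:62/3)
total length: 181/3

(((Q:5/2,T:5/2):14,Y:33/2):25/6,V:62/3)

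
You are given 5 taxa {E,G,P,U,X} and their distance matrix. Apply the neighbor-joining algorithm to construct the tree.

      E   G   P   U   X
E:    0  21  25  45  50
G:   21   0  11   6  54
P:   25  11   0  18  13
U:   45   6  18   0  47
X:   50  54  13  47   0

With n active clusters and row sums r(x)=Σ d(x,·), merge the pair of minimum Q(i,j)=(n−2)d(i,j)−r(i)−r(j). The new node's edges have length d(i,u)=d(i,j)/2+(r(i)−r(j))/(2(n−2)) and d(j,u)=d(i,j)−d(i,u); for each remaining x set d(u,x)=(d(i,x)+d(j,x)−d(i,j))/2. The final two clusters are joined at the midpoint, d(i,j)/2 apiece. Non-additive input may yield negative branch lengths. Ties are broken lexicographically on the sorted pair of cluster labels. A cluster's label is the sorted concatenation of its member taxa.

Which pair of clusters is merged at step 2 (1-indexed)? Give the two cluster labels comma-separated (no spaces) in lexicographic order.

iteration 1: select P,X (d=13, Q=-192); attach at lengths (-29/3, 68/3); label the merged cluster PX
  updated: d(E,PX)=31, d(G,PX)=26, d(PX,U)=26
iteration 2: select E,PX (d=31, Q=-118); attach at lengths (19, 12); label the merged cluster EPX
  updated: d(EPX,G)=8, d(EPX,U)=20
iteration 3: select EPX,G (d=8, Q=-34); attach at lengths (11, -3); label the merged cluster EGPX
  updated: d(EGPX,U)=9
iteration 4: select EGPX,U (d=9); attach at lengths (9/2, 9/2); label the merged cluster EGPUX
final tree: (((E:19,(P:-29/3,X:68/3):12):11,G:-3):9/2,U:9/2)
total length: 61

E,PX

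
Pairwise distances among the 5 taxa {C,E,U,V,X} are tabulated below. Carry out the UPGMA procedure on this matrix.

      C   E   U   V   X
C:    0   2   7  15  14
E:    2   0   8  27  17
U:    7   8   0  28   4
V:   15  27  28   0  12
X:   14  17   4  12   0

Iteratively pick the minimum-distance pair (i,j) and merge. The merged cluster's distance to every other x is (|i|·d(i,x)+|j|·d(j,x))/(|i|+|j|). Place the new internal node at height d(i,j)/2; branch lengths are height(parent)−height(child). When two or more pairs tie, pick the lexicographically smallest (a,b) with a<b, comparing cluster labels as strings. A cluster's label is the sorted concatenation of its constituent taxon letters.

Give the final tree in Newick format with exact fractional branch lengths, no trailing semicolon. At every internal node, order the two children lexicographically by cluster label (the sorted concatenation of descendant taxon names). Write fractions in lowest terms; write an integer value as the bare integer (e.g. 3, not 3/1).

(((C:1,E:1):19/4,(U:2,X:2):15/4):9/2,V:41/4)

1. join C+E (d=2) ⇒ CE; edges |C|=1, |E|=1
  updated: d(CE,U)=15/2, d(CE,V)=21, d(CE,X)=31/2
2. join U+X (d=4) ⇒ UX; edges |U|=2, |X|=2
  updated: d(CE,UX)=23/2, d(UX,V)=20
3. join CE+UX (d=23/2) ⇒ CEUX; edges |CE|=19/4, |UX|=15/4
  updated: d(CEUX,V)=41/2
4. join CEUX+V (d=41/2) ⇒ CEUVX; edges |CEUX|=9/2, |V|=41/4
final tree: (((C:1,E:1):19/4,(U:2,X:2):15/4):9/2,V:41/4)
total length: 117/4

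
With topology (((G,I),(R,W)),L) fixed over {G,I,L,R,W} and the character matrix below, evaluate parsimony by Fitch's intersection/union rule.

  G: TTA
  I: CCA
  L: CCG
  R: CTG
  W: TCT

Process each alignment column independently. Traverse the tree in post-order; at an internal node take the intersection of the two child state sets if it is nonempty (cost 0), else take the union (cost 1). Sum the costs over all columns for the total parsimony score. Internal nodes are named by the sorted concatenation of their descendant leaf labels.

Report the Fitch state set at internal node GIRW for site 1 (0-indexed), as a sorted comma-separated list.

GI@0: {T} ∪ {C} = {C,T} (union, +1)
RW@0: {C} ∪ {T} = {C,T} (union, +1)
GIRW@0: {C,T} ∩ {C,T} = {C,T} (intersection, +0)
GILRW@0: {C,T} ∩ {C} = {C} (intersection, +0)
GI@1: {T} ∪ {C} = {C,T} (union, +1)
RW@1: {T} ∪ {C} = {C,T} (union, +1)
GIRW@1: {C,T} ∩ {C,T} = {C,T} (intersection, +0)
GILRW@1: {C,T} ∩ {C} = {C} (intersection, +0)
GI@2: {A} ∩ {A} = {A} (intersection, +0)
RW@2: {G} ∪ {T} = {G,T} (union, +1)
GIRW@2: {A} ∪ {G,T} = {A,G,T} (union, +1)
GILRW@2: {A,G,T} ∩ {G} = {G} (intersection, +0)
per-site changes: [2, 2, 2]; total = 6

C,T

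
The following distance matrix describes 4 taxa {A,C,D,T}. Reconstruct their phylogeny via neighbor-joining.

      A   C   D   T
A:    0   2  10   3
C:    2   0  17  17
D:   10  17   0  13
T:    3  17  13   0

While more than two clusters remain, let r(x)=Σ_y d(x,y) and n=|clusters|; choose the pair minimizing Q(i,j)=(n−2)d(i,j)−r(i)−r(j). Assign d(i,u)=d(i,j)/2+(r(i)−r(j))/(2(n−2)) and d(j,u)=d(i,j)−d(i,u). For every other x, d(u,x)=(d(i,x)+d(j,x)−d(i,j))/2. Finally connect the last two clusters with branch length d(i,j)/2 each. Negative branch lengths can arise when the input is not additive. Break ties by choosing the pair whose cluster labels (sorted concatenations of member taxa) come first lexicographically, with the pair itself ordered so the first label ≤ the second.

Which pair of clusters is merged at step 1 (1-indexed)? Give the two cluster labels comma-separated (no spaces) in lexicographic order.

1. join A+C (d=2, Q=-47) ⇒ AC; edges |A|=-17/4, |C|=25/4
  updated: d(AC,D)=25/2, d(AC,T)=9
2. join AC+D (d=25/2, Q=-69/2) ⇒ ACD; edges |AC|=17/4, |D|=33/4
  updated: d(ACD,T)=19/4
3. join ACD+T (d=19/4) ⇒ ACDT; edges |ACD|=19/8, |T|=19/8
final tree: (((A:-17/4,C:25/4):17/4,D:33/4):19/8,T:19/8)
total length: 77/4

A,C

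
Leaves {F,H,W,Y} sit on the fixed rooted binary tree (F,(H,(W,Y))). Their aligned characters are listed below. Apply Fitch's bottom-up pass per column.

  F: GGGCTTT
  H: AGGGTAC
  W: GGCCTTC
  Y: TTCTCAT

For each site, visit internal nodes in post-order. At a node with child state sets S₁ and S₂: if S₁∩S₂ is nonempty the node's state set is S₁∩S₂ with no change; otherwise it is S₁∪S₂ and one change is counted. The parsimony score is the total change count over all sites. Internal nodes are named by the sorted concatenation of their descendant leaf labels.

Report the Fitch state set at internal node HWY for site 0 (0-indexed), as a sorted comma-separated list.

[col 0] WY: children W:{G}, Y:{T} ∪→ {G,T}; cost 1
[col 0] HWY: children H:{A}, WY:{G,T} ∪→ {A,G,T}; cost 1
[col 0] FHWY: children F:{G}, HWY:{A,G,T} ∩→ {G}; cost 0
[col 1] WY: children W:{G}, Y:{T} ∪→ {G,T}; cost 1
[col 1] HWY: children H:{G}, WY:{G,T} ∩→ {G}; cost 0
[col 1] FHWY: children F:{G}, HWY:{G} ∩→ {G}; cost 0
[col 2] WY: children W:{C}, Y:{C} ∩→ {C}; cost 0
[col 2] HWY: children H:{G}, WY:{C} ∪→ {C,G}; cost 1
[col 2] FHWY: children F:{G}, HWY:{C,G} ∩→ {G}; cost 0
[col 3] WY: children W:{C}, Y:{T} ∪→ {C,T}; cost 1
[col 3] HWY: children H:{G}, WY:{C,T} ∪→ {C,G,T}; cost 1
[col 3] FHWY: children F:{C}, HWY:{C,G,T} ∩→ {C}; cost 0
[col 4] WY: children W:{T}, Y:{C} ∪→ {C,T}; cost 1
[col 4] HWY: children H:{T}, WY:{C,T} ∩→ {T}; cost 0
[col 4] FHWY: children F:{T}, HWY:{T} ∩→ {T}; cost 0
[col 5] WY: children W:{T}, Y:{A} ∪→ {A,T}; cost 1
[col 5] HWY: children H:{A}, WY:{A,T} ∩→ {A}; cost 0
[col 5] FHWY: children F:{T}, HWY:{A} ∪→ {A,T}; cost 1
[col 6] WY: children W:{C}, Y:{T} ∪→ {C,T}; cost 1
[col 6] HWY: children H:{C}, WY:{C,T} ∩→ {C}; cost 0
[col 6] FHWY: children F:{T}, HWY:{C} ∪→ {C,T}; cost 1
per-site changes: [2, 1, 1, 2, 1, 2, 2]; total = 11

A,G,T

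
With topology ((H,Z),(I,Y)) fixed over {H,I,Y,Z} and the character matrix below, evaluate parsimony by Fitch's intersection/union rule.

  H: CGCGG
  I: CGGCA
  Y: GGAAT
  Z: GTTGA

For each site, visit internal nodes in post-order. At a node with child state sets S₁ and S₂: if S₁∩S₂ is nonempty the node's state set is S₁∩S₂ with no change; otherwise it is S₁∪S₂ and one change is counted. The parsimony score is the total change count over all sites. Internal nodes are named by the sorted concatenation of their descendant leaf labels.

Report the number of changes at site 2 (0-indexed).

3

site 0, node HZ: H={C} ∪ Z={G} → {C,G} (+1)
site 0, node IY: I={C} ∪ Y={G} → {C,G} (+1)
site 0, node HIYZ: HZ={C,G} ∩ IY={C,G} → {C,G} (+0)
site 1, node HZ: H={G} ∪ Z={T} → {G,T} (+1)
site 1, node IY: I={G} ∩ Y={G} → {G} (+0)
site 1, node HIYZ: HZ={G,T} ∩ IY={G} → {G} (+0)
site 2, node HZ: H={C} ∪ Z={T} → {C,T} (+1)
site 2, node IY: I={G} ∪ Y={A} → {A,G} (+1)
site 2, node HIYZ: HZ={C,T} ∪ IY={A,G} → {A,C,G,T} (+1)
site 3, node HZ: H={G} ∩ Z={G} → {G} (+0)
site 3, node IY: I={C} ∪ Y={A} → {A,C} (+1)
site 3, node HIYZ: HZ={G} ∪ IY={A,C} → {A,C,G} (+1)
site 4, node HZ: H={G} ∪ Z={A} → {A,G} (+1)
site 4, node IY: I={A} ∪ Y={T} → {A,T} (+1)
site 4, node HIYZ: HZ={A,G} ∩ IY={A,T} → {A} (+0)
per-site changes: [2, 1, 3, 2, 2]; total = 10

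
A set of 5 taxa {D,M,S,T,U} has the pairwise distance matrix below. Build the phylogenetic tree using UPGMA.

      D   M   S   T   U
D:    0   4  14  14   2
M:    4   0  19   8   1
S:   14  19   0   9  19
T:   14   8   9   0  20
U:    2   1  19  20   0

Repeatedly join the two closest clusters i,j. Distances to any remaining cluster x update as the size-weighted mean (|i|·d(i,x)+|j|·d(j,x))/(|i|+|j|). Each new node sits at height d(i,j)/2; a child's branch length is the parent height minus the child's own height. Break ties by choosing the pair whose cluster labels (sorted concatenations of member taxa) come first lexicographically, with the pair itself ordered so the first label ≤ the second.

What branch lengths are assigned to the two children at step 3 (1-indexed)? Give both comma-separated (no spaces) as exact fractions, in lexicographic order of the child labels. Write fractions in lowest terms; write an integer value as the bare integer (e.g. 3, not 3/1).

step 1: merge (M,U) at d=1; branch lengths M→1/2, U→1/2; new cluster MU
  updated: d(D,MU)=3, d(MU,S)=19, d(MU,T)=14
step 2: merge (D,MU) at d=3; branch lengths D→3/2, MU→1; new cluster DMU
  updated: d(DMU,S)=52/3, d(DMU,T)=14
step 3: merge (S,T) at d=9; branch lengths S→9/2, T→9/2; new cluster ST
  updated: d(DMU,ST)=47/3
step 4: merge (DMU,ST) at d=47/3; branch lengths DMU→19/3, ST→10/3; new cluster DMSTU
final tree: ((D:3/2,(M:1/2,U:1/2):1):19/3,(S:9/2,T:9/2):10/3)
total length: 133/6

9/2,9/2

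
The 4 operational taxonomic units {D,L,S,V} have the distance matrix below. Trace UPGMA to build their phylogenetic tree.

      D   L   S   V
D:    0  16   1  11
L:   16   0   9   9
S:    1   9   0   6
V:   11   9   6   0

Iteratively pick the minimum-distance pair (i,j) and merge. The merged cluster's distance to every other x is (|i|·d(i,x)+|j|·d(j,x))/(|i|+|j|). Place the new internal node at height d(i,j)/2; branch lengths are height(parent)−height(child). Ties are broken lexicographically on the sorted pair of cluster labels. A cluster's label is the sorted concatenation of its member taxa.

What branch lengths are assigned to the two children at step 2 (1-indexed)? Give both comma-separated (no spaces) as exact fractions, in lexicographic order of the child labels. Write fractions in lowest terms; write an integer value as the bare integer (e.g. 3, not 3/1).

15/4,17/4

iteration 1: select D,S (d=1); attach at lengths (1/2, 1/2); label the merged cluster DS
  updated: d(DS,L)=25/2, d(DS,V)=17/2
iteration 2: select DS,V (d=17/2); attach at lengths (15/4, 17/4); label the merged cluster DSV
  updated: d(DSV,L)=34/3
iteration 3: select DSV,L (d=34/3); attach at lengths (17/12, 17/3); label the merged cluster DLSV
final tree: (((D:1/2,S:1/2):15/4,V:17/4):17/12,L:17/3)
total length: 193/12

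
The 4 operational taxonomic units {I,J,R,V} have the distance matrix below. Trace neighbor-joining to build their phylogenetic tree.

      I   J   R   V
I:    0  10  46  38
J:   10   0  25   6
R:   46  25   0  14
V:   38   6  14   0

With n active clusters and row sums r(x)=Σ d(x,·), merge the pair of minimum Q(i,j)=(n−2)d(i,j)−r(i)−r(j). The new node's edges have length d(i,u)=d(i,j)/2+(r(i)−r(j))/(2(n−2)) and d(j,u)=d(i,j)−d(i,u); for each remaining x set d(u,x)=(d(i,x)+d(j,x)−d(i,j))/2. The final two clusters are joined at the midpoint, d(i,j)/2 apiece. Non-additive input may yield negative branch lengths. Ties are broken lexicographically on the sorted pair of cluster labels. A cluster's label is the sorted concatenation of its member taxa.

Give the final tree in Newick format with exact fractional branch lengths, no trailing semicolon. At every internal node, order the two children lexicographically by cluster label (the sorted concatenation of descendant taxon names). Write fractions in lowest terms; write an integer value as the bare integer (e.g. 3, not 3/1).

(((I:73/4,J:-33/4):67/4,R:55/4):1/8,V:1/8)

1. join I+J (d=10, Q=-115) ⇒ IJ; edges |I|=73/4, |J|=-33/4
  updated: d(IJ,R)=61/2, d(IJ,V)=17
2. join IJ+R (d=61/2, Q=-123/2) ⇒ IJR; edges |IJ|=67/4, |R|=55/4
  updated: d(IJR,V)=1/4
3. join IJR+V (d=1/4) ⇒ IJRV; edges |IJR|=1/8, |V|=1/8
final tree: (((I:73/4,J:-33/4):67/4,R:55/4):1/8,V:1/8)
total length: 163/4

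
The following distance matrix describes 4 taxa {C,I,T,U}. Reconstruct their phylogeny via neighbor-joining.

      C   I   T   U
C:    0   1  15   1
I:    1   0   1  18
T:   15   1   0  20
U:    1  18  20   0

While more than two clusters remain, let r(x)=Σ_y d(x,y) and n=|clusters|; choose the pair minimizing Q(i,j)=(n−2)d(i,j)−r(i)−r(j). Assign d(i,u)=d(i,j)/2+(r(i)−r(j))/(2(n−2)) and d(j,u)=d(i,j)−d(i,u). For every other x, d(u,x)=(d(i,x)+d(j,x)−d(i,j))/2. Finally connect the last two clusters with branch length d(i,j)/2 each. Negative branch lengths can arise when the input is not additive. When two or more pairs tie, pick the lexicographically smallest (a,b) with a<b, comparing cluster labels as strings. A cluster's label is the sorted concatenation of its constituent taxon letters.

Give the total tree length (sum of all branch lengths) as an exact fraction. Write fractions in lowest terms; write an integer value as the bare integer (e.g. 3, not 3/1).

step 1: merge (C,U) at d=1, Q=-54; branch lengths C→-5, U→6; new cluster CU
  updated: d(CU,I)=9, d(CU,T)=17
step 2: merge (CU,I) at d=9, Q=-27; branch lengths CU→25/2, I→-7/2; new cluster CIU
  updated: d(CIU,T)=9/2
step 3: merge (CIU,T) at d=9/2; branch lengths CIU→9/4, T→9/4; new cluster CITU
final tree: (((C:-5,U:6):25/2,I:-7/2):9/4,T:9/4)
total length: 29/2

29/2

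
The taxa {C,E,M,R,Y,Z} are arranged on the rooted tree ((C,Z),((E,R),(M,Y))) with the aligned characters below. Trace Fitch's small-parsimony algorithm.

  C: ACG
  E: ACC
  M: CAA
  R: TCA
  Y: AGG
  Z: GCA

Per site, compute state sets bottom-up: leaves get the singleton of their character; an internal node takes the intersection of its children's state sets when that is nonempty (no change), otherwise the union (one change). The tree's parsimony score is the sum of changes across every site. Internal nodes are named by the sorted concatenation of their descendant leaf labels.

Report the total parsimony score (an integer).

[col 0] CZ: children C:{A}, Z:{G} ∪→ {A,G}; cost 1
[col 0] ER: children E:{A}, R:{T} ∪→ {A,T}; cost 1
[col 0] MY: children M:{C}, Y:{A} ∪→ {A,C}; cost 1
[col 0] EMRY: children ER:{A,T}, MY:{A,C} ∩→ {A}; cost 0
[col 0] CEMRYZ: children CZ:{A,G}, EMRY:{A} ∩→ {A}; cost 0
[col 1] CZ: children C:{C}, Z:{C} ∩→ {C}; cost 0
[col 1] ER: children E:{C}, R:{C} ∩→ {C}; cost 0
[col 1] MY: children M:{A}, Y:{G} ∪→ {A,G}; cost 1
[col 1] EMRY: children ER:{C}, MY:{A,G} ∪→ {A,C,G}; cost 1
[col 1] CEMRYZ: children CZ:{C}, EMRY:{A,C,G} ∩→ {C}; cost 0
[col 2] CZ: children C:{G}, Z:{A} ∪→ {A,G}; cost 1
[col 2] ER: children E:{C}, R:{A} ∪→ {A,C}; cost 1
[col 2] MY: children M:{A}, Y:{G} ∪→ {A,G}; cost 1
[col 2] EMRY: children ER:{A,C}, MY:{A,G} ∩→ {A}; cost 0
[col 2] CEMRYZ: children CZ:{A,G}, EMRY:{A} ∩→ {A}; cost 0
per-site changes: [3, 2, 3]; total = 8

8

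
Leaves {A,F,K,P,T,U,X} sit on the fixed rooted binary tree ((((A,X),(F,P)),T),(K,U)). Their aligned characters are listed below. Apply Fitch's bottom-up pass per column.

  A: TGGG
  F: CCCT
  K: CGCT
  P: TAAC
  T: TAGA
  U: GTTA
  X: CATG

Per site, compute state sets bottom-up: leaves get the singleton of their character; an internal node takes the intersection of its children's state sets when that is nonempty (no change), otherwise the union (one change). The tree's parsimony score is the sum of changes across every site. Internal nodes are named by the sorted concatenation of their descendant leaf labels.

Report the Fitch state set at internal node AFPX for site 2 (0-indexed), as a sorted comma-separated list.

A,C,G,T

site 0, node AX: A={T} ∪ X={C} → {C,T} (+1)
site 0, node FP: F={C} ∪ P={T} → {C,T} (+1)
site 0, node AFPX: AX={C,T} ∩ FP={C,T} → {C,T} (+0)
site 0, node AFPTX: AFPX={C,T} ∩ T={T} → {T} (+0)
site 0, node KU: K={C} ∪ U={G} → {C,G} (+1)
site 0, node AFKPTUX: AFPTX={T} ∪ KU={C,G} → {C,G,T} (+1)
site 1, node AX: A={G} ∪ X={A} → {A,G} (+1)
site 1, node FP: F={C} ∪ P={A} → {A,C} (+1)
site 1, node AFPX: AX={A,G} ∩ FP={A,C} → {A} (+0)
site 1, node AFPTX: AFPX={A} ∩ T={A} → {A} (+0)
site 1, node KU: K={G} ∪ U={T} → {G,T} (+1)
site 1, node AFKPTUX: AFPTX={A} ∪ KU={G,T} → {A,G,T} (+1)
site 2, node AX: A={G} ∪ X={T} → {G,T} (+1)
site 2, node FP: F={C} ∪ P={A} → {A,C} (+1)
site 2, node AFPX: AX={G,T} ∪ FP={A,C} → {A,C,G,T} (+1)
site 2, node AFPTX: AFPX={A,C,G,T} ∩ T={G} → {G} (+0)
site 2, node KU: K={C} ∪ U={T} → {C,T} (+1)
site 2, node AFKPTUX: AFPTX={G} ∪ KU={C,T} → {C,G,T} (+1)
site 3, node AX: A={G} ∩ X={G} → {G} (+0)
site 3, node FP: F={T} ∪ P={C} → {C,T} (+1)
site 3, node AFPX: AX={G} ∪ FP={C,T} → {C,G,T} (+1)
site 3, node AFPTX: AFPX={C,G,T} ∪ T={A} → {A,C,G,T} (+1)
site 3, node KU: K={T} ∪ U={A} → {A,T} (+1)
site 3, node AFKPTUX: AFPTX={A,C,G,T} ∩ KU={A,T} → {A,T} (+0)
per-site changes: [4, 4, 5, 4]; total = 17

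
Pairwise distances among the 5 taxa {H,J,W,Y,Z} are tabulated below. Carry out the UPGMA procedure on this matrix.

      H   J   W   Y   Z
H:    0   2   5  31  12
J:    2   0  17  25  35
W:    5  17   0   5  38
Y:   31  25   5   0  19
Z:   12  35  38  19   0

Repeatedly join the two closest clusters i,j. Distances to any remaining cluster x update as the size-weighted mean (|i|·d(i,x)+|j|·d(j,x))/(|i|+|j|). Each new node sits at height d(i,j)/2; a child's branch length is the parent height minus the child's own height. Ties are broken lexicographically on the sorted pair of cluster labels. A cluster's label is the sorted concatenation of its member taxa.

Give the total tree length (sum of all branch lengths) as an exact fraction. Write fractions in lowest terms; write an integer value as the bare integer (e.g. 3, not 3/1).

1. join H+J (d=2) ⇒ HJ; edges |H|=1, |J|=1
  updated: d(HJ,W)=11, d(HJ,Y)=28, d(HJ,Z)=47/2
2. join W+Y (d=5) ⇒ WY; edges |W|=5/2, |Y|=5/2
  updated: d(HJ,WY)=39/2, d(WY,Z)=57/2
3. join HJ+WY (d=39/2) ⇒ HJWY; edges |HJ|=35/4, |WY|=29/4
  updated: d(HJWY,Z)=26
4. join HJWY+Z (d=26) ⇒ HJWYZ; edges |HJWY|=13/4, |Z|=13
final tree: (((H:1,J:1):35/4,(W:5/2,Y:5/2):29/4):13/4,Z:13)
total length: 157/4

157/4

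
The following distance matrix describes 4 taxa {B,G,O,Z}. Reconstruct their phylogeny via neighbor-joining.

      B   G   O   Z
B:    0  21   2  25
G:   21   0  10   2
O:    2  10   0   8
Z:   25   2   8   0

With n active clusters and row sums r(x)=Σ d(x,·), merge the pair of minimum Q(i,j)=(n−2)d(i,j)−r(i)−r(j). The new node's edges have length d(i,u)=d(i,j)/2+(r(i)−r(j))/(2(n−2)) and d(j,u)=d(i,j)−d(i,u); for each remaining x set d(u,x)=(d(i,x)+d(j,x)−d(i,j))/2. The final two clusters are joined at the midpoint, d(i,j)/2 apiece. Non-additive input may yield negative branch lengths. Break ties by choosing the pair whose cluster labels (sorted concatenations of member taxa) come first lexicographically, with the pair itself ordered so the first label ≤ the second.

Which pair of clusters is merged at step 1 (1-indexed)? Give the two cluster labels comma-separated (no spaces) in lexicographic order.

step 1: merge (B,O) at d=2, Q=-64; branch lengths B→8, O→-6; new cluster BO
  updated: d(BO,G)=29/2, d(BO,Z)=31/2
step 2: merge (BO,G) at d=29/2, Q=-32; branch lengths BO→14, G→1/2; new cluster BGO
  updated: d(BGO,Z)=3/2
step 3: merge (BGO,Z) at d=3/2; branch lengths BGO→3/4, Z→3/4; new cluster BGOZ
final tree: (((B:8,O:-6):14,G:1/2):3/4,Z:3/4)
total length: 18

B,O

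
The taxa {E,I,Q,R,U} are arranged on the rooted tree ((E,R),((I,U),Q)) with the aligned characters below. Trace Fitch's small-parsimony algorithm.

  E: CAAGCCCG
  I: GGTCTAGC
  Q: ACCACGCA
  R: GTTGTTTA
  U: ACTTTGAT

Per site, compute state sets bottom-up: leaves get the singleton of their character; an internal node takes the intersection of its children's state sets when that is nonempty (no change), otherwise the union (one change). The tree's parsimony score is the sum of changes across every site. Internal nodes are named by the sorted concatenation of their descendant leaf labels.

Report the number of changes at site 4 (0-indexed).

[col 0] ER: children E:{C}, R:{G} ∪→ {C,G}; cost 1
[col 0] IU: children I:{G}, U:{A} ∪→ {A,G}; cost 1
[col 0] IQU: children IU:{A,G}, Q:{A} ∩→ {A}; cost 0
[col 0] EIQRU: children ER:{C,G}, IQU:{A} ∪→ {A,C,G}; cost 1
[col 1] ER: children E:{A}, R:{T} ∪→ {A,T}; cost 1
[col 1] IU: children I:{G}, U:{C} ∪→ {C,G}; cost 1
[col 1] IQU: children IU:{C,G}, Q:{C} ∩→ {C}; cost 0
[col 1] EIQRU: children ER:{A,T}, IQU:{C} ∪→ {A,C,T}; cost 1
[col 2] ER: children E:{A}, R:{T} ∪→ {A,T}; cost 1
[col 2] IU: children I:{T}, U:{T} ∩→ {T}; cost 0
[col 2] IQU: children IU:{T}, Q:{C} ∪→ {C,T}; cost 1
[col 2] EIQRU: children ER:{A,T}, IQU:{C,T} ∩→ {T}; cost 0
[col 3] ER: children E:{G}, R:{G} ∩→ {G}; cost 0
[col 3] IU: children I:{C}, U:{T} ∪→ {C,T}; cost 1
[col 3] IQU: children IU:{C,T}, Q:{A} ∪→ {A,C,T}; cost 1
[col 3] EIQRU: children ER:{G}, IQU:{A,C,T} ∪→ {A,C,G,T}; cost 1
[col 4] ER: children E:{C}, R:{T} ∪→ {C,T}; cost 1
[col 4] IU: children I:{T}, U:{T} ∩→ {T}; cost 0
[col 4] IQU: children IU:{T}, Q:{C} ∪→ {C,T}; cost 1
[col 4] EIQRU: children ER:{C,T}, IQU:{C,T} ∩→ {C,T}; cost 0
[col 5] ER: children E:{C}, R:{T} ∪→ {C,T}; cost 1
[col 5] IU: children I:{A}, U:{G} ∪→ {A,G}; cost 1
[col 5] IQU: children IU:{A,G}, Q:{G} ∩→ {G}; cost 0
[col 5] EIQRU: children ER:{C,T}, IQU:{G} ∪→ {C,G,T}; cost 1
[col 6] ER: children E:{C}, R:{T} ∪→ {C,T}; cost 1
[col 6] IU: children I:{G}, U:{A} ∪→ {A,G}; cost 1
[col 6] IQU: children IU:{A,G}, Q:{C} ∪→ {A,C,G}; cost 1
[col 6] EIQRU: children ER:{C,T}, IQU:{A,C,G} ∩→ {C}; cost 0
[col 7] ER: children E:{G}, R:{A} ∪→ {A,G}; cost 1
[col 7] IU: children I:{C}, U:{T} ∪→ {C,T}; cost 1
[col 7] IQU: children IU:{C,T}, Q:{A} ∪→ {A,C,T}; cost 1
[col 7] EIQRU: children ER:{A,G}, IQU:{A,C,T} ∩→ {A}; cost 0
per-site changes: [3, 3, 2, 3, 2, 3, 3, 3]; total = 22

2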